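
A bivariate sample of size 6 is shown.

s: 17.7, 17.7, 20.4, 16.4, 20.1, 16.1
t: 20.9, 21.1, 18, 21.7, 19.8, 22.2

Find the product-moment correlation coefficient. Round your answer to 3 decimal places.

-0.941

n = 6, Σs = 108.4, Σt = 123.7, Σs² = 1974.92, Σt² = 2561.79, Σst = 2221.88
nΣst − ΣsΣt = 13331.28 − 13409.08 = -77.8
nΣs² − (Σs)² = 11849.52 − 11750.56 = 98.96; nΣt² − (Σt)² = 15370.74 − 15301.69 = 69.05
r = -77.8 / √(98.96 × 69.05) = -77.8 / 82.6631 ≈ -0.941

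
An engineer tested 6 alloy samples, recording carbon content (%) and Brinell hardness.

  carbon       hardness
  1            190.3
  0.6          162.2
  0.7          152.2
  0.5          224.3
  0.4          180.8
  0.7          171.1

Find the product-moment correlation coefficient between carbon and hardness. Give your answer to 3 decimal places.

-0.159

n = 6, Σx = 3.9, Σy = 1080.9, Σx² = 2.75, Σy² = 197962.11, Σxy = 698.4
nΣxy − ΣxΣy = 4190.4 − 4215.51 = -25.11
nΣx² − (Σx)² = 16.5 − 15.21 = 1.29; nΣy² − (Σy)² = 1187772.66 − 1168344.81 = 19427.85
r = -25.11 / √(1.29 × 19427.85) = -25.11 / 158.3096 ≈ -0.159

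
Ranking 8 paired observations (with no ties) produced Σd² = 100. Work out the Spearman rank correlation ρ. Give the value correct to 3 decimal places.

-0.190

ρ = 1 − 6Σd² / [n(n²−1)] = 1 − 6×100 / (8×63)
  = 1 − 600/504 = 1 − 1.1905 ≈ -0.190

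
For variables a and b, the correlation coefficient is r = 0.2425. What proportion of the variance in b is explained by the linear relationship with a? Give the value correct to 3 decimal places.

r² = (0.2425)² = 0.059

0.059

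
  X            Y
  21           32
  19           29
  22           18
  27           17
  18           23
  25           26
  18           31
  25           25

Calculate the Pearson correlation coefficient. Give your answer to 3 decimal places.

n = 8, ΣX = 175, ΣY = 201, ΣX² = 3913, ΣY² = 5269, ΣXY = 4325
nΣXY − ΣXΣY = 34600 − 35175 = -575
nΣX² − (ΣX)² = 31304 − 30625 = 679; nΣY² − (ΣY)² = 42152 − 40401 = 1751
r = -575 / √(679 × 1751) = -575 / 1090.3802 ≈ -0.527

-0.527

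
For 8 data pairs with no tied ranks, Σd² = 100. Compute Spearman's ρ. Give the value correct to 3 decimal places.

ρ = 1 − 6Σd² / [n(n²−1)] = 1 − 6×100 / (8×63)
  = 1 − 600/504 = 1 − 1.1905 ≈ -0.190

-0.190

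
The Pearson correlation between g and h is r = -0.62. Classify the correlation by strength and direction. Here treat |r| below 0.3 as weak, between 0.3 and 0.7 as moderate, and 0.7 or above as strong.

r = -0.62 < 0 so the relationship is negative.
|r| = 0.62, which falls in the moderate range.

moderate negative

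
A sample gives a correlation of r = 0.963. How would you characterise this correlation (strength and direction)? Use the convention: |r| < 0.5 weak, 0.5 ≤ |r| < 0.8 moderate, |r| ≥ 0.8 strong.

r = 0.963 > 0 so the relationship is positive.
|r| = 0.963, which falls in the strong range.

strong positive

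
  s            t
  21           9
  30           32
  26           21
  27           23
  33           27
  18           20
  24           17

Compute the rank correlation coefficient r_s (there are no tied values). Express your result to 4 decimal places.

Rank s: 2, 6, 4, 5, 7, 1, 3
Rank t: 1, 7, 4, 5, 6, 3, 2
d = rank(s) − rank(t): 1, -1, 0, 0, 1, -2, 1; Σd² = 8
ρ = 1 − 6Σd² / [n(n²−1)] = 1 − 6×8 / (7×48) = 1 − 48/336 ≈ 0.8571

0.8571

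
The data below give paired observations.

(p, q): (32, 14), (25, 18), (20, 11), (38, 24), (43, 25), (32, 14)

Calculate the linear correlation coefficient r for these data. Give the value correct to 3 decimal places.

n = 6, Σp = 190, Σq = 106, Σp² = 6366, Σq² = 2038, Σpq = 3553
nΣpq − ΣpΣq = 21318 − 20140 = 1178
nΣp² − (Σp)² = 38196 − 36100 = 2096; nΣq² − (Σq)² = 12228 − 11236 = 992
r = 1178 / √(2096 × 992) = 1178 / 1441.9542 ≈ 0.817

0.817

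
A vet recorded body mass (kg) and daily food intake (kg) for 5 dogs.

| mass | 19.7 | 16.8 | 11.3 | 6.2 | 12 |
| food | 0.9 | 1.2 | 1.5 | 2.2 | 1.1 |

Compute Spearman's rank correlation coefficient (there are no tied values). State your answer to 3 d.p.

Rank mass: 5, 4, 2, 1, 3
Rank food: 1, 3, 4, 5, 2
d = rank(mass) − rank(food): 4, 1, -2, -4, 1; Σd² = 38
ρ = 1 − 6Σd² / [n(n²−1)] = 1 − 6×38 / (5×24) = 1 − 228/120 ≈ -0.900

-0.900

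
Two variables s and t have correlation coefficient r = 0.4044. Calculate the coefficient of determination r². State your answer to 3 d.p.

r² = (0.4044)² = 0.164

0.164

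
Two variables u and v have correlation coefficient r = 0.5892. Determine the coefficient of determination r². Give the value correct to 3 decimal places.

r² = (0.5892)² = 0.347

0.347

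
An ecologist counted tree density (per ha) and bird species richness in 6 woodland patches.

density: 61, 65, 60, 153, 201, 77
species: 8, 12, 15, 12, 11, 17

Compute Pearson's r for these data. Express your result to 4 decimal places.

n = 6, Σx = 617, Σy = 75, Σx² = 81285, Σy² = 987, Σxy = 7524
nΣxy − ΣxΣy = 45144 − 46275 = -1131
nΣx² − (Σx)² = 487710 − 380689 = 107021; nΣy² − (Σy)² = 5922 − 5625 = 297
r = -1131 / √(107021 × 297) = -1131 / 5637.8397 ≈ -0.2006

-0.2006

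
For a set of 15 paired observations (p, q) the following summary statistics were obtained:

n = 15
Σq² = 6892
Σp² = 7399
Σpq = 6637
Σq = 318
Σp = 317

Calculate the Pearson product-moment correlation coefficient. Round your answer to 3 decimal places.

-0.257

r = (nΣpq − ΣpΣq) / √[(nΣp² − (Σp)²)(nΣq² − (Σq)²)]
Numerator: 15×6637 − 317×318 = -1251
Denominator: √[(110985 − 100489)(103380 − 101124)] = √[10496 × 2256] = 4866.1048
r = -1251 / 4866.1048 ≈ -0.257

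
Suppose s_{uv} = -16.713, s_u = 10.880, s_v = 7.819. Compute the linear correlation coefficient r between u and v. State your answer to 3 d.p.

-0.196

r = Cov(u,v) / (s_u · s_v) = -16.713 / (10.880 × 7.819)
  = -16.713 / 85.0707 ≈ -0.196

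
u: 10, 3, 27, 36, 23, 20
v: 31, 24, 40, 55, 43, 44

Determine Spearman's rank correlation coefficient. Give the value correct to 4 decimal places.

0.7714

Rank u: 2, 1, 5, 6, 4, 3
Rank v: 2, 1, 3, 6, 4, 5
d = rank(u) − rank(v): 0, 0, 2, 0, 0, -2; Σd² = 8
ρ = 1 − 6Σd² / [n(n²−1)] = 1 − 6×8 / (6×35) = 1 − 48/210 ≈ 0.7714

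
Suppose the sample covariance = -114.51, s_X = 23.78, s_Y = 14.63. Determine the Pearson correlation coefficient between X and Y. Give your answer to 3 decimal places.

r = Cov(X,Y) / (s_X · s_Y) = -114.51 / (23.78 × 14.63)
  = -114.51 / 347.9014 ≈ -0.329

-0.329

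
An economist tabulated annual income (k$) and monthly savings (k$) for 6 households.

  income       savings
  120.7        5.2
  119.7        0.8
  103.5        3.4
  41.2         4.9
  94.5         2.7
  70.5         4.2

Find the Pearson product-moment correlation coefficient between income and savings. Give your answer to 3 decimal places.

-0.458

n = 6, Σx = 550.1, Σy = 21.2, Σx² = 55206.77, Σy² = 88.18, Σxy = 1828.43
nΣxy − ΣxΣy = 10970.58 − 11662.12 = -691.54
nΣx² − (Σx)² = 331240.62 − 302610.01 = 28630.61; nΣy² − (Σy)² = 529.08 − 449.44 = 79.64
r = -691.54 / √(28630.61 × 79.64) = -691.54 / 1510.0138 ≈ -0.458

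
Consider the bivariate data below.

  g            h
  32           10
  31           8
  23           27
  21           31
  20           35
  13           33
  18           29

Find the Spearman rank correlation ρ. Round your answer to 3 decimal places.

Rank g: 7, 6, 5, 4, 3, 1, 2
Rank h: 2, 1, 3, 5, 7, 6, 4
d = rank(g) − rank(h): 5, 5, 2, -1, -4, -5, -2; Σd² = 100
ρ = 1 − 6Σd² / [n(n²−1)] = 1 − 6×100 / (7×48) = 1 − 600/336 ≈ -0.786

-0.786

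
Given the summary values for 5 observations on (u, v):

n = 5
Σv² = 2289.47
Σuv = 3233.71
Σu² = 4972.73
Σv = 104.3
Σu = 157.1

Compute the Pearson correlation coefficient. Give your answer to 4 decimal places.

-0.6721

r = (nΣuv − ΣuΣv) / √[(nΣu² − (Σu)²)(nΣv² − (Σv)²)]
Numerator: 5×3233.71 − 157.1×104.3 = -216.98
Denominator: √[(24863.65 − 24680.41)(11447.35 − 10878.49)] = √[183.24 × 568.86] = 322.8590
r = -216.98 / 322.8590 ≈ -0.6721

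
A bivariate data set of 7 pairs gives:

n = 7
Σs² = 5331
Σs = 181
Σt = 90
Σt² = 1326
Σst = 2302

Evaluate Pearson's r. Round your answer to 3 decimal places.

r = (nΣst − ΣsΣt) / √[(nΣs² − (Σs)²)(nΣt² − (Σt)²)]
Numerator: 7×2302 − 181×90 = -176
Denominator: √[(37317 − 32761)(9282 − 8100)] = √[4556 × 1182] = 2320.6016
r = -176 / 2320.6016 ≈ -0.076

-0.076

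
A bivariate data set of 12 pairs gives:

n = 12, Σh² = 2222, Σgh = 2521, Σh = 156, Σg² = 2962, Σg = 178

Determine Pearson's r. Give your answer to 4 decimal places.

0.8286

r = (nΣgh − ΣgΣh) / √[(nΣg² − (Σg)²)(nΣh² − (Σh)²)]
Numerator: 12×2521 − 178×156 = 2484
Denominator: √[(35544 − 31684)(26664 − 24336)] = √[3860 × 2328] = 2997.6791
r = 2484 / 2997.6791 ≈ 0.8286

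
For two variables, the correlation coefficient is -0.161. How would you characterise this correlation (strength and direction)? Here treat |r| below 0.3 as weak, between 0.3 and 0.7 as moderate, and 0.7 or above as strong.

weak negative

r = -0.161 < 0 so the relationship is negative.
|r| = 0.161, which falls in the weak range.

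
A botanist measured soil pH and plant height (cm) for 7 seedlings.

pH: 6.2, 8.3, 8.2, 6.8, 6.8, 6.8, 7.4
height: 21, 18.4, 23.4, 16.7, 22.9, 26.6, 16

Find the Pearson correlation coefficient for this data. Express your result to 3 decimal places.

-0.148

n = 7, Σx = 50.5, Σy = 145, Σx² = 368.05, Σy² = 3093.98, Σxy = 1043.36
nΣxy − ΣxΣy = 7303.52 − 7322.5 = -18.98
nΣx² − (Σx)² = 2576.35 − 2550.25 = 26.1; nΣy² − (Σy)² = 21657.86 − 21025 = 632.86
r = -18.98 / √(26.1 × 632.86) = -18.98 / 128.5210 ≈ -0.148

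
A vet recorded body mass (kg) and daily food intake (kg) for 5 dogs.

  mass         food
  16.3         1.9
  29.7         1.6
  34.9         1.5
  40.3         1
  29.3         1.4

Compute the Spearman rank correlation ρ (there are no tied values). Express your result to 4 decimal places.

-0.7000

Rank mass: 1, 3, 4, 5, 2
Rank food: 5, 4, 3, 1, 2
d = rank(mass) − rank(food): -4, -1, 1, 4, 0; Σd² = 34
ρ = 1 − 6Σd² / [n(n²−1)] = 1 − 6×34 / (5×24) = 1 − 204/120 ≈ -0.7000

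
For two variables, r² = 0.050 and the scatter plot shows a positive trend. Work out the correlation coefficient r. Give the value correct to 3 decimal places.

0.224

|r| = √0.050 = 0.224
The association is positive, so r = 0.224.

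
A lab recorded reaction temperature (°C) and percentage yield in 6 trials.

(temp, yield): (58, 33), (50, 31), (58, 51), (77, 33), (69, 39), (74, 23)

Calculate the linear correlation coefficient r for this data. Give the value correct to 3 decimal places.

n = 6, Σx = 386, Σy = 210, Σx² = 25394, Σy² = 7790, Σxy = 13356
nΣxy − ΣxΣy = 80136 − 81060 = -924
nΣx² − (Σx)² = 152364 − 148996 = 3368; nΣy² − (Σy)² = 46740 − 44100 = 2640
r = -924 / √(3368 × 2640) = -924 / 2981.8652 ≈ -0.310

-0.310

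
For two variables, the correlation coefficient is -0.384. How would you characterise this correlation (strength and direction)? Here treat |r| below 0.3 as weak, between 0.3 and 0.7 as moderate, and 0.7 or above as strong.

moderate negative

r = -0.384 < 0 so the relationship is negative.
|r| = 0.384, which falls in the moderate range.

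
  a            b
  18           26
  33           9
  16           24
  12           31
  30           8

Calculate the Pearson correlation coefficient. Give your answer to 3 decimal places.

-0.978

n = 5, Σa = 109, Σb = 98, Σa² = 2713, Σb² = 2358, Σab = 1761
nΣab − ΣaΣb = 8805 − 10682 = -1877
nΣa² − (Σa)² = 13565 − 11881 = 1684; nΣb² − (Σb)² = 11790 − 9604 = 2186
r = -1877 / √(1684 × 2186) = -1877 / 1918.6516 ≈ -0.978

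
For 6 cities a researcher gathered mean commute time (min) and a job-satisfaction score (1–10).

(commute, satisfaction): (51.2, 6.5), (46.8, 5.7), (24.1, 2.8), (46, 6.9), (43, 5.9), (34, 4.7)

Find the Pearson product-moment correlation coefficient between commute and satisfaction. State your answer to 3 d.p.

0.945

n = 6, Σx = 245.1, Σy = 32.5, Σx² = 10513.49, Σy² = 187.09, Σxy = 1397.94
nΣxy − ΣxΣy = 8387.64 − 7965.75 = 421.89
nΣx² − (Σx)² = 63080.94 − 60074.01 = 3006.93; nΣy² − (Σy)² = 1122.54 − 1056.25 = 66.29
r = 421.89 / √(3006.93 × 66.29) = 421.89 / 446.4632 ≈ 0.945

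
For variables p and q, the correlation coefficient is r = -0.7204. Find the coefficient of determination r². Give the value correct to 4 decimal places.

r² = (-0.7204)² = 0.5190

0.5190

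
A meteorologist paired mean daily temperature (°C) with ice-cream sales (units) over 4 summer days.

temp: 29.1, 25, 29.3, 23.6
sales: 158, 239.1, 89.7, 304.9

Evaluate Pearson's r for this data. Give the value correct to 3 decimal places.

-0.958

n = 4, Σx = 107, Σy = 791.7, Σx² = 2887.26, Σy² = 183142.91, Σxy = 20399.15
nΣxy − ΣxΣy = 81596.6 − 84711.9 = -3115.3
nΣx² − (Σx)² = 11549.04 − 11449 = 100.04; nΣy² − (Σy)² = 732571.64 − 626788.89 = 105782.75
r = -3115.3 / √(100.04 × 105782.75) = -3115.3 / 3253.0764 ≈ -0.958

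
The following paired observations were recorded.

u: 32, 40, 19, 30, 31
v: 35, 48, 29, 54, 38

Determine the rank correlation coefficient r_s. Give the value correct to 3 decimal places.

0.300

Rank u: 4, 5, 1, 2, 3
Rank v: 2, 4, 1, 5, 3
d = rank(u) − rank(v): 2, 1, 0, -3, 0; Σd² = 14
ρ = 1 − 6Σd² / [n(n²−1)] = 1 − 6×14 / (5×24) = 1 − 84/120 ≈ 0.300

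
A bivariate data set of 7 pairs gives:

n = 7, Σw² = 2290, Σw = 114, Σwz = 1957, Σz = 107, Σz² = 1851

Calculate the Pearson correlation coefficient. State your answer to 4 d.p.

0.7017

r = (nΣwz − ΣwΣz) / √[(nΣw² − (Σw)²)(nΣz² − (Σz)²)]
Numerator: 7×1957 − 114×107 = 1501
Denominator: √[(16030 − 12996)(12957 − 11449)] = √[3034 × 1508] = 2138.9885
r = 1501 / 2138.9885 ≈ 0.7017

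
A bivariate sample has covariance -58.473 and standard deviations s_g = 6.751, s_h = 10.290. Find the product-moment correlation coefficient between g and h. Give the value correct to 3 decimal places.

r = Cov(g,h) / (s_g · s_h) = -58.473 / (6.751 × 10.290)
  = -58.473 / 69.4678 ≈ -0.842

-0.842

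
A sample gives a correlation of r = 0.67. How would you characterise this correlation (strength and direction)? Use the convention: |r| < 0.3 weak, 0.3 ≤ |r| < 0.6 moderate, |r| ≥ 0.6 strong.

r = 0.67 > 0 so the relationship is positive.
|r| = 0.67, which falls in the strong range.

strong positive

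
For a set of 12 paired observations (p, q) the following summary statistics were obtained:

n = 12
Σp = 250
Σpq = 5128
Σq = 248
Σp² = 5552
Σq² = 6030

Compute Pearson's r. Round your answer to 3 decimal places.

-0.069

r = (nΣpq − ΣpΣq) / √[(nΣp² − (Σp)²)(nΣq² − (Σq)²)]
Numerator: 12×5128 − 250×248 = -464
Denominator: √[(66624 − 62500)(72360 − 61504)] = √[4124 × 10856] = 6691.0495
r = -464 / 6691.0495 ≈ -0.069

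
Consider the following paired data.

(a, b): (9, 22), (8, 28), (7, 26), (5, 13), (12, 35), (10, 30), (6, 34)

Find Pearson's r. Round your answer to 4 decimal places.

0.5668

n = 7, Σa = 57, Σb = 188, Σa² = 499, Σb² = 5394, Σab = 1593
nΣab − ΣaΣb = 11151 − 10716 = 435
nΣa² − (Σa)² = 3493 − 3249 = 244; nΣb² − (Σb)² = 37758 − 35344 = 2414
r = 435 / √(244 × 2414) = 435 / 767.4738 ≈ 0.5668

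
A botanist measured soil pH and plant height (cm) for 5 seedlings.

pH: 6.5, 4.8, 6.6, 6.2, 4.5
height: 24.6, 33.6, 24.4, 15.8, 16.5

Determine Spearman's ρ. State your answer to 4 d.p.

Rank pH: 4, 2, 5, 3, 1
Rank height: 4, 5, 3, 1, 2
d = rank(pH) − rank(height): 0, -3, 2, 2, -1; Σd² = 18
ρ = 1 − 6Σd² / [n(n²−1)] = 1 − 6×18 / (5×24) = 1 − 108/120 ≈ 0.1000

0.1000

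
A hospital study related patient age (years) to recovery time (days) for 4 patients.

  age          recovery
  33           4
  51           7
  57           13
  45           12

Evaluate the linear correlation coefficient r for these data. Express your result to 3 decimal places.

0.736

n = 4, Σx = 186, Σy = 36, Σx² = 8964, Σy² = 378, Σxy = 1770
nΣxy − ΣxΣy = 7080 − 6696 = 384
nΣx² − (Σx)² = 35856 − 34596 = 1260; nΣy² − (Σy)² = 1512 − 1296 = 216
r = 384 / √(1260 × 216) = 384 / 521.6896 ≈ 0.736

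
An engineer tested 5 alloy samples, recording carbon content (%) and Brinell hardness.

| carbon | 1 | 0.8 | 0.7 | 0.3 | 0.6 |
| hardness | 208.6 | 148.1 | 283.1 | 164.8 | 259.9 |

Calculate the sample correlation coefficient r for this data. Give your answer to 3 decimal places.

n = 5, Σx = 3.4, Σy = 1064.5, Σx² = 2.58, Σy² = 240300.23, Σxy = 730.63
nΣxy − ΣxΣy = 3653.15 − 3619.3 = 33.85
nΣx² − (Σx)² = 12.9 − 11.56 = 1.34; nΣy² − (Σy)² = 1201501.15 − 1133160.25 = 68340.9
r = 33.85 / √(1.34 × 68340.9) = 33.85 / 302.6166 ≈ 0.112

0.112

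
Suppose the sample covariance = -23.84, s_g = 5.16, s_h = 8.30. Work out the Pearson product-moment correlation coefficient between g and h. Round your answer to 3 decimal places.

-0.557

r = Cov(g,h) / (s_g · s_h) = -23.84 / (5.16 × 8.30)
  = -23.84 / 42.8280 ≈ -0.557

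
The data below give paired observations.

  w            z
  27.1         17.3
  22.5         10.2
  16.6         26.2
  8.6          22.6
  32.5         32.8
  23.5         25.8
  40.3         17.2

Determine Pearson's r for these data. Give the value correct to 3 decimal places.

-0.053

n = 7, Σw = 171.1, Σz = 152.1, Σw² = 4822.77, Σz² = 3637.85, Σwz = 3693.07
nΣwz − ΣwΣz = 25851.49 − 26024.31 = -172.82
nΣw² − (Σw)² = 33759.39 − 29275.21 = 4484.18; nΣz² − (Σz)² = 25464.95 − 23134.41 = 2330.54
r = -172.82 / √(4484.18 × 2330.54) = -172.82 / 3232.7327 ≈ -0.053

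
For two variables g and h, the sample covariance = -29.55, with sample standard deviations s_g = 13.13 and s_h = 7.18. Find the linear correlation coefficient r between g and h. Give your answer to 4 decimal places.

-0.3135

r = Cov(g,h) / (s_g · s_h) = -29.55 / (13.13 × 7.18)
  = -29.55 / 94.2734 ≈ -0.3135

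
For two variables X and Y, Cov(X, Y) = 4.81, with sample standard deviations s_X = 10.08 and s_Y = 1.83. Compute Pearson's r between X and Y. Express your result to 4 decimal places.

0.2608

r = Cov(X,Y) / (s_X · s_Y) = 4.81 / (10.08 × 1.83)
  = 4.81 / 18.4464 ≈ 0.2608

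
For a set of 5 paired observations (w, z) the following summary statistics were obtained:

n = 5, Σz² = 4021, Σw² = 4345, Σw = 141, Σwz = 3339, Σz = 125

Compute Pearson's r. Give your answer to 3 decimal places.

r = (nΣwz − ΣwΣz) / √[(nΣw² − (Σw)²)(nΣz² − (Σz)²)]
Numerator: 5×3339 − 141×125 = -930
Denominator: √[(21725 − 19881)(20105 − 15625)] = √[1844 × 4480] = 2874.2164
r = -930 / 2874.2164 ≈ -0.324

-0.324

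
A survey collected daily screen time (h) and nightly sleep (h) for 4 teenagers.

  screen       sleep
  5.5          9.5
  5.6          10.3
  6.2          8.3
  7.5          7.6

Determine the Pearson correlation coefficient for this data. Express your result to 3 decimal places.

-0.886

n = 4, Σx = 24.8, Σy = 35.7, Σx² = 156.3, Σy² = 322.99, Σxy = 218.39
nΣxy − ΣxΣy = 873.56 − 885.36 = -11.8
nΣx² − (Σx)² = 625.2 − 615.04 = 10.16; nΣy² − (Σy)² = 1291.96 − 1274.49 = 17.47
r = -11.8 / √(10.16 × 17.47) = -11.8 / 13.3227 ≈ -0.886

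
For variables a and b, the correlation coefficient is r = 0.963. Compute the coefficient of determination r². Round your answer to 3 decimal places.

0.927

r² = (0.963)² = 0.927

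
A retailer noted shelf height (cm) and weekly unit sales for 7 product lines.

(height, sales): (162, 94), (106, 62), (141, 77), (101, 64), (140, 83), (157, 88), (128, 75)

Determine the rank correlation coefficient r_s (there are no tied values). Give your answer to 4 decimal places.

Rank height: 7, 2, 5, 1, 4, 6, 3
Rank sales: 7, 1, 4, 2, 5, 6, 3
d = rank(height) − rank(sales): 0, 1, 1, -1, -1, 0, 0; Σd² = 4
ρ = 1 − 6Σd² / [n(n²−1)] = 1 − 6×4 / (7×48) = 1 − 24/336 ≈ 0.9286

0.9286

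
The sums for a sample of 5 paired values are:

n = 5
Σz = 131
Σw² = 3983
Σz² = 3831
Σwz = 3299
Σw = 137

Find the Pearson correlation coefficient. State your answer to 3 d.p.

r = (nΣwz − ΣwΣz) / √[(nΣw² − (Σw)²)(nΣz² − (Σz)²)]
Numerator: 5×3299 − 137×131 = -1452
Denominator: √[(19915 − 18769)(19155 − 17161)] = √[1146 × 1994] = 1511.6627
r = -1452 / 1511.6627 ≈ -0.961

-0.961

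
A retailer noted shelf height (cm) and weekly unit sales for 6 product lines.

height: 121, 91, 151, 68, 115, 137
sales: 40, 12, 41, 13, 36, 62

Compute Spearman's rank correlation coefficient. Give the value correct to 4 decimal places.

0.8857

Rank height: 4, 2, 6, 1, 3, 5
Rank sales: 4, 1, 5, 2, 3, 6
d = rank(height) − rank(sales): 0, 1, 1, -1, 0, -1; Σd² = 4
ρ = 1 − 6Σd² / [n(n²−1)] = 1 − 6×4 / (6×35) = 1 − 24/210 ≈ 0.8857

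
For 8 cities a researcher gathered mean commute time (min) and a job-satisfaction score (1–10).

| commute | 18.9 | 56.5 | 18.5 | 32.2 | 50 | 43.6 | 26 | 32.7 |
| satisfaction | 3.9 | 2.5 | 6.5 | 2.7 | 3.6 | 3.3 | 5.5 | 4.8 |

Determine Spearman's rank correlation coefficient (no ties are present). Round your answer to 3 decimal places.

Rank commute: 2, 8, 1, 4, 7, 6, 3, 5
Rank satisfaction: 5, 1, 8, 2, 4, 3, 7, 6
d = rank(commute) − rank(satisfaction): -3, 7, -7, 2, 3, 3, -4, -1; Σd² = 146
ρ = 1 − 6Σd² / [n(n²−1)] = 1 − 6×146 / (8×63) = 1 − 876/504 ≈ -0.738

-0.738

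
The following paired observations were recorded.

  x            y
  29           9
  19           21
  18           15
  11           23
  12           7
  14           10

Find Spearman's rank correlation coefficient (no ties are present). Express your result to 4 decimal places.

Rank x: 6, 5, 4, 1, 2, 3
Rank y: 2, 5, 4, 6, 1, 3
d = rank(x) − rank(y): 4, 0, 0, -5, 1, 0; Σd² = 42
ρ = 1 − 6Σd² / [n(n²−1)] = 1 − 6×42 / (6×35) = 1 − 252/210 ≈ -0.2000

-0.2000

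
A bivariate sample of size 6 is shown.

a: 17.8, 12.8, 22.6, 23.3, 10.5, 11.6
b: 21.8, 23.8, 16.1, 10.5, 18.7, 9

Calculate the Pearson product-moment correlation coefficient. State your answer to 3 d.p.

-0.236

n = 6, Σa = 98.6, Σb = 99.9, Σa² = 1779.14, Σb² = 1841.83, Σab = 1601.94
nΣab − ΣaΣb = 9611.64 − 9850.14 = -238.5
nΣa² − (Σa)² = 10674.84 − 9721.96 = 952.88; nΣb² − (Σb)² = 11050.98 − 9980.01 = 1070.97
r = -238.5 / √(952.88 × 1070.97) = -238.5 / 1010.2009 ≈ -0.236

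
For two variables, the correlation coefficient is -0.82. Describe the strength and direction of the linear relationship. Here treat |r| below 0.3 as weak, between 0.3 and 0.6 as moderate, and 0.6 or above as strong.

strong negative

r = -0.82 < 0 so the relationship is negative.
|r| = 0.82, which falls in the strong range.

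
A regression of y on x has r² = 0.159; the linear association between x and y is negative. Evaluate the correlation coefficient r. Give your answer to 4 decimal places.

|r| = √0.159 = 0.3987
The association is negative, so r = −0.3987.

-0.3987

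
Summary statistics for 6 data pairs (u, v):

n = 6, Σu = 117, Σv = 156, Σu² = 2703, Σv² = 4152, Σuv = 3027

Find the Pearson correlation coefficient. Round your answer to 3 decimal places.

r = (nΣuv − ΣuΣv) / √[(nΣu² − (Σu)²)(nΣv² − (Σv)²)]
Numerator: 6×3027 − 117×156 = -90
Denominator: √[(16218 − 13689)(24912 − 24336)] = √[2529 × 576] = 1206.9399
r = -90 / 1206.9399 ≈ -0.075

-0.075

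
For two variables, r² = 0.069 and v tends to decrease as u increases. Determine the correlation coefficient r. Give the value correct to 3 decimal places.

-0.263

|r| = √0.069 = 0.263
The association is negative, so r = −0.263.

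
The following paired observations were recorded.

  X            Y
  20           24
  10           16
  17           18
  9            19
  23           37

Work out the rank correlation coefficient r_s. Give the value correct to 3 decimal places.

Rank X: 4, 2, 3, 1, 5
Rank Y: 4, 1, 2, 3, 5
d = rank(X) − rank(Y): 0, 1, 1, -2, 0; Σd² = 6
ρ = 1 − 6Σd² / [n(n²−1)] = 1 − 6×6 / (5×24) = 1 − 36/120 ≈ 0.700

0.700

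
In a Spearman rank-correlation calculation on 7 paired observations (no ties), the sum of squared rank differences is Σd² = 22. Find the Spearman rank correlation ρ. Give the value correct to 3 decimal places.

0.607

ρ = 1 − 6Σd² / [n(n²−1)] = 1 − 6×22 / (7×48)
  = 1 − 132/336 = 1 − 0.3929 ≈ 0.607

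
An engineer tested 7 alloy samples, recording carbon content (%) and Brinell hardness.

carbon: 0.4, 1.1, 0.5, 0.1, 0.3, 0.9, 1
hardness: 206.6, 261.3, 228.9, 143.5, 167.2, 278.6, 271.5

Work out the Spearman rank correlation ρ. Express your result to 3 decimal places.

0.857

Rank carbon: 3, 7, 4, 1, 2, 5, 6
Rank hardness: 3, 5, 4, 1, 2, 7, 6
d = rank(carbon) − rank(hardness): 0, 2, 0, 0, 0, -2, 0; Σd² = 8
ρ = 1 − 6Σd² / [n(n²−1)] = 1 − 6×8 / (7×48) = 1 − 48/336 ≈ 0.857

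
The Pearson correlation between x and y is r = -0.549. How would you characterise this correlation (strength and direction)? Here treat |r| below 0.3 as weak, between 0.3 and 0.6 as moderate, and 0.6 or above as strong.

moderate negative

r = -0.549 < 0 so the relationship is negative.
|r| = 0.549, which falls in the moderate range.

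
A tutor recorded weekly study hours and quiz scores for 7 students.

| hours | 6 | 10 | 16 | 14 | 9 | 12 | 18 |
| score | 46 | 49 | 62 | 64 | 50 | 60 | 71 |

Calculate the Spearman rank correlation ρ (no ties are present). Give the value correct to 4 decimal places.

0.9286

Rank hours: 1, 3, 6, 5, 2, 4, 7
Rank score: 1, 2, 5, 6, 3, 4, 7
d = rank(hours) − rank(score): 0, 1, 1, -1, -1, 0, 0; Σd² = 4
ρ = 1 − 6Σd² / [n(n²−1)] = 1 − 6×4 / (7×48) = 1 − 24/336 ≈ 0.9286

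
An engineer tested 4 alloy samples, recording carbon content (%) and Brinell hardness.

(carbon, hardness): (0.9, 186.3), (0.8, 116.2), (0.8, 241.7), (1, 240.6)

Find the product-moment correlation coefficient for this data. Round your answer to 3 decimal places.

n = 4, Σx = 3.5, Σy = 784.8, Σx² = 3.09, Σy² = 164517.38, Σxy = 694.59
nΣxy − ΣxΣy = 2778.36 − 2746.8 = 31.56
nΣx² − (Σx)² = 12.36 − 12.25 = 0.11; nΣy² − (Σy)² = 658069.52 − 615911.04 = 42158.48
r = 31.56 / √(0.11 × 42158.48) = 31.56 / 68.0987 ≈ 0.463

0.463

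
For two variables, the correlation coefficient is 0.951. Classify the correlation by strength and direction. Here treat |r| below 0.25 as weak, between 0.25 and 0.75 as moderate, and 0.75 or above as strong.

r = 0.951 > 0 so the relationship is positive.
|r| = 0.951, which falls in the strong range.

strong positive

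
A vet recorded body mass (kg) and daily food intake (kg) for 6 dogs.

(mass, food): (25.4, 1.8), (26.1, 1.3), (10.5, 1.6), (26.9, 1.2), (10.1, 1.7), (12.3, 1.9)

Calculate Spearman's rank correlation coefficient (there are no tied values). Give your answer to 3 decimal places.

Rank mass: 4, 5, 2, 6, 1, 3
Rank food: 5, 2, 3, 1, 4, 6
d = rank(mass) − rank(food): -1, 3, -1, 5, -3, -3; Σd² = 54
ρ = 1 − 6Σd² / [n(n²−1)] = 1 − 6×54 / (6×35) = 1 − 324/210 ≈ -0.543

-0.543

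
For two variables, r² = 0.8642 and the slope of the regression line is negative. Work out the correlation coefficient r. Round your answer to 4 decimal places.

-0.9296

|r| = √0.8642 = 0.9296
The association is negative, so r = −0.9296.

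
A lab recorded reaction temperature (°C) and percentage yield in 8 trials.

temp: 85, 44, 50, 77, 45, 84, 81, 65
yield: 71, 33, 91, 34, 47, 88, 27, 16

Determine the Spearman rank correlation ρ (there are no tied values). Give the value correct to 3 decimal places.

0.190

Rank temp: 8, 1, 3, 5, 2, 7, 6, 4
Rank yield: 6, 3, 8, 4, 5, 7, 2, 1
d = rank(temp) − rank(yield): 2, -2, -5, 1, -3, 0, 4, 3; Σd² = 68
ρ = 1 − 6Σd² / [n(n²−1)] = 1 − 6×68 / (8×63) = 1 − 408/504 ≈ 0.190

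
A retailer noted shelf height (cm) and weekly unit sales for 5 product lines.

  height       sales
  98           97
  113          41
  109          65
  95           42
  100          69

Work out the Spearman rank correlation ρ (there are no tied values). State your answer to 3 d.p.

-0.400

Rank height: 2, 5, 4, 1, 3
Rank sales: 5, 1, 3, 2, 4
d = rank(height) − rank(sales): -3, 4, 1, -1, -1; Σd² = 28
ρ = 1 − 6Σd² / [n(n²−1)] = 1 − 6×28 / (5×24) = 1 − 168/120 ≈ -0.400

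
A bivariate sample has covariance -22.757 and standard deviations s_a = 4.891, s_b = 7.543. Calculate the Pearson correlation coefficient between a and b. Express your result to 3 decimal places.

-0.617

r = Cov(a,b) / (s_a · s_b) = -22.757 / (4.891 × 7.543)
  = -22.757 / 36.8928 ≈ -0.617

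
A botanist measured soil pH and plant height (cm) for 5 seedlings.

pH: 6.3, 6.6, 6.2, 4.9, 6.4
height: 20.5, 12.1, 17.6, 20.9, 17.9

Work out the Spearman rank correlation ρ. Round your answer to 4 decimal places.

-0.7000

Rank pH: 3, 5, 2, 1, 4
Rank height: 4, 1, 2, 5, 3
d = rank(pH) − rank(height): -1, 4, 0, -4, 1; Σd² = 34
ρ = 1 − 6Σd² / [n(n²−1)] = 1 − 6×34 / (5×24) = 1 − 204/120 ≈ -0.7000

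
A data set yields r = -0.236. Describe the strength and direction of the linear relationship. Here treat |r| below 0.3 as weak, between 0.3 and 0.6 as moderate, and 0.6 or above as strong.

r = -0.236 < 0 so the relationship is negative.
|r| = 0.236, which falls in the weak range.

weak negative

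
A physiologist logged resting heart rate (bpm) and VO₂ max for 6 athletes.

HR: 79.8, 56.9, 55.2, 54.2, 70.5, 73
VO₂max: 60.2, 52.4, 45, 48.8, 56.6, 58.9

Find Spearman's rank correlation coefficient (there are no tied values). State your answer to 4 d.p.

Rank HR: 6, 3, 2, 1, 4, 5
Rank VO₂max: 6, 3, 1, 2, 4, 5
d = rank(HR) − rank(VO₂max): 0, 0, 1, -1, 0, 0; Σd² = 2
ρ = 1 − 6Σd² / [n(n²−1)] = 1 − 6×2 / (6×35) = 1 − 12/210 ≈ 0.9429

0.9429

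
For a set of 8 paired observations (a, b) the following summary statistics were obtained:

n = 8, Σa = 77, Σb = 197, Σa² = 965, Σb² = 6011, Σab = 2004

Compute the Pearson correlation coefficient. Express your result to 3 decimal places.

r = (nΣab − ΣaΣb) / √[(nΣa² − (Σa)²)(nΣb² − (Σb)²)]
Numerator: 8×2004 − 77×197 = 863
Denominator: √[(7720 − 5929)(48088 − 38809)] = √[1791 × 9279] = 4076.6026
r = 863 / 4076.6026 ≈ 0.212

0.212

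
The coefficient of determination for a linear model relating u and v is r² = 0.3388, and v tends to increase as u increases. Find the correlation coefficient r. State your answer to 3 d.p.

|r| = √0.3388 = 0.582
The association is positive, so r = 0.582.

0.582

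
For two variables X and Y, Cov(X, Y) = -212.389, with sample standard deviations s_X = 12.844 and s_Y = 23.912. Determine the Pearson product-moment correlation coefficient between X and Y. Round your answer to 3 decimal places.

r = Cov(X,Y) / (s_X · s_Y) = -212.389 / (12.844 × 23.912)
  = -212.389 / 307.1257 ≈ -0.692

-0.692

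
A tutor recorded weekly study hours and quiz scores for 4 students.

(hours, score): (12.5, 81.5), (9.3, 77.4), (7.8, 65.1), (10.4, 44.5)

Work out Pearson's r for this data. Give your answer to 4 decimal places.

n = 4, Σx = 40, Σy = 268.5, Σx² = 411.74, Σy² = 18851.27, Σxy = 2709.15
nΣxy − ΣxΣy = 10836.6 − 10740 = 96.6
nΣx² − (Σx)² = 1646.96 − 1600 = 46.96; nΣy² − (Σy)² = 75405.08 − 72092.25 = 3312.83
r = 96.6 / √(46.96 × 3312.83) = 96.6 / 394.4243 ≈ 0.2449

0.2449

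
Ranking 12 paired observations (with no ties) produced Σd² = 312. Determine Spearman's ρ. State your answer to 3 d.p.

ρ = 1 − 6Σd² / [n(n²−1)] = 1 − 6×312 / (12×143)
  = 1 − 1872/1716 = 1 − 1.0909 ≈ -0.091

-0.091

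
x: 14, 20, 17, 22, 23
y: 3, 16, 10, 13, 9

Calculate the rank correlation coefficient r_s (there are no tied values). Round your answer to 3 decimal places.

0.300

Rank x: 1, 3, 2, 4, 5
Rank y: 1, 5, 3, 4, 2
d = rank(x) − rank(y): 0, -2, -1, 0, 3; Σd² = 14
ρ = 1 − 6Σd² / [n(n²−1)] = 1 − 6×14 / (5×24) = 1 − 84/120 ≈ 0.300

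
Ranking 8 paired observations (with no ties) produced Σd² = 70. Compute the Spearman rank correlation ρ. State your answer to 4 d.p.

ρ = 1 − 6Σd² / [n(n²−1)] = 1 − 6×70 / (8×63)
  = 1 − 420/504 = 1 − 0.83333 ≈ 0.1667

0.1667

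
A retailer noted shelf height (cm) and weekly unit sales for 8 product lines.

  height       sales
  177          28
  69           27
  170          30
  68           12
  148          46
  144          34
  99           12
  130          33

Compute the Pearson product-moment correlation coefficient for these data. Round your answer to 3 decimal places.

n = 8, Σx = 1005, Σy = 222, Σx² = 138955, Σy² = 7062, Σxy = 29917
nΣxy − ΣxΣy = 239336 − 223110 = 16226
nΣx² − (Σx)² = 1111640 − 1010025 = 101615; nΣy² − (Σy)² = 56496 − 49284 = 7212
r = 16226 / √(101615 × 7212) = 16226 / 27071.1540 ≈ 0.599

0.599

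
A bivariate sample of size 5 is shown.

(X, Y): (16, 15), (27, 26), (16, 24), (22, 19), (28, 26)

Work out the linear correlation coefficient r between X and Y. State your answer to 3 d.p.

0.662

n = 5, ΣX = 109, ΣY = 110, ΣX² = 2509, ΣY² = 2514, ΣXY = 2472
nΣXY − ΣXΣY = 12360 − 11990 = 370
nΣX² − (ΣX)² = 12545 − 11881 = 664; nΣY² − (ΣY)² = 12570 − 12100 = 470
r = 370 / √(664 × 470) = 370 / 558.6412 ≈ 0.662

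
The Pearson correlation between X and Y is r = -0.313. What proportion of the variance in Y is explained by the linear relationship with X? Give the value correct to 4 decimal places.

r² = (-0.313)² = 0.0980

0.0980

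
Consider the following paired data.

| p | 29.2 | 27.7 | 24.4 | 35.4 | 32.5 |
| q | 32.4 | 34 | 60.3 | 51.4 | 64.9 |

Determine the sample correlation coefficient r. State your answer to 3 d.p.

n = 5, Σp = 149.2, Σq = 243, Σp² = 4524.7, Σq² = 12695.82, Σpq = 7288.01
nΣpq − ΣpΣq = 36440.05 − 36255.6 = 184.45
nΣp² − (Σp)² = 22623.5 − 22260.64 = 362.86; nΣq² − (Σq)² = 63479.1 − 59049 = 4430.1
r = 184.45 / √(362.86 × 4430.1) = 184.45 / 1267.8746 ≈ 0.145

0.145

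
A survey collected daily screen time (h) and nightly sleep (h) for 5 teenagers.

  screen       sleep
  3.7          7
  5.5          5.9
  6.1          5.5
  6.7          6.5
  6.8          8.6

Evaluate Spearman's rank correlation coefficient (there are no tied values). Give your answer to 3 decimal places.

Rank screen: 1, 2, 3, 4, 5
Rank sleep: 4, 2, 1, 3, 5
d = rank(screen) − rank(sleep): -3, 0, 2, 1, 0; Σd² = 14
ρ = 1 − 6Σd² / [n(n²−1)] = 1 − 6×14 / (5×24) = 1 − 84/120 ≈ 0.300

0.300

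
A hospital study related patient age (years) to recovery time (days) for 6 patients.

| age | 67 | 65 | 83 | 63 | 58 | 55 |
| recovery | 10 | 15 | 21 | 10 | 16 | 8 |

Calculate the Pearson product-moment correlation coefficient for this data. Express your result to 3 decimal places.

0.721

n = 6, Σx = 391, Σy = 80, Σx² = 25961, Σy² = 1186, Σxy = 5386
nΣxy − ΣxΣy = 32316 − 31280 = 1036
nΣx² − (Σx)² = 155766 − 152881 = 2885; nΣy² − (Σy)² = 7116 − 6400 = 716
r = 1036 / √(2885 × 716) = 1036 / 1437.2404 ≈ 0.721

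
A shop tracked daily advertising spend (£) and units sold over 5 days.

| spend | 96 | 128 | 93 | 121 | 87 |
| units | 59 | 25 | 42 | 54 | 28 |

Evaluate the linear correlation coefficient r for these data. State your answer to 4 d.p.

n = 5, Σx = 525, Σy = 208, Σx² = 56459, Σy² = 9570, Σxy = 21740
nΣxy − ΣxΣy = 108700 − 109200 = -500
nΣx² − (Σx)² = 282295 − 275625 = 6670; nΣy² − (Σy)² = 47850 − 43264 = 4586
r = -500 / √(6670 × 4586) = -500 / 5530.6980 ≈ -0.0904

-0.0904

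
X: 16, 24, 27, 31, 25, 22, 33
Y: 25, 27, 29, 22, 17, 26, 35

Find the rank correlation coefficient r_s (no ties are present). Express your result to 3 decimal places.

0.321

Rank X: 1, 3, 5, 6, 4, 2, 7
Rank Y: 3, 5, 6, 2, 1, 4, 7
d = rank(X) − rank(Y): -2, -2, -1, 4, 3, -2, 0; Σd² = 38
ρ = 1 − 6Σd² / [n(n²−1)] = 1 − 6×38 / (7×48) = 1 − 228/336 ≈ 0.321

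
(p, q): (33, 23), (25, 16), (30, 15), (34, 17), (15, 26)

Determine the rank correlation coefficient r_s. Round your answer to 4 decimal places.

Rank p: 4, 2, 3, 5, 1
Rank q: 4, 2, 1, 3, 5
d = rank(p) − rank(q): 0, 0, 2, 2, -4; Σd² = 24
ρ = 1 − 6Σd² / [n(n²−1)] = 1 − 6×24 / (5×24) = 1 − 144/120 ≈ -0.2000

-0.2000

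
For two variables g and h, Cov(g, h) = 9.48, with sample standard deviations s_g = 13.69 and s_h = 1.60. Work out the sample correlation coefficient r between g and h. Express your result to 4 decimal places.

0.4328

r = Cov(g,h) / (s_g · s_h) = 9.48 / (13.69 × 1.60)
  = 9.48 / 21.9040 ≈ 0.4328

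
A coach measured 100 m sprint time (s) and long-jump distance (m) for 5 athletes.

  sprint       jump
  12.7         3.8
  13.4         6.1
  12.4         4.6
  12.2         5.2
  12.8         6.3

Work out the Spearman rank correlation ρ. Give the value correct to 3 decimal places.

0.500

Rank sprint: 3, 5, 2, 1, 4
Rank jump: 1, 4, 2, 3, 5
d = rank(sprint) − rank(jump): 2, 1, 0, -2, -1; Σd² = 10
ρ = 1 − 6Σd² / [n(n²−1)] = 1 − 6×10 / (5×24) = 1 − 60/120 ≈ 0.500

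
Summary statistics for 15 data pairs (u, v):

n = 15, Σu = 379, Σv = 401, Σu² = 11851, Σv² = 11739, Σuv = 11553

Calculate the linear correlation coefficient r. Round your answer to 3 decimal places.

r = (nΣuv − ΣuΣv) / √[(nΣu² − (Σu)²)(nΣv² − (Σv)²)]
Numerator: 15×11553 − 379×401 = 21316
Denominator: √[(177765 − 143641)(176085 − 160801)] = √[34124 × 15284] = 22837.4958
r = 21316 / 22837.4958 ≈ 0.933

0.933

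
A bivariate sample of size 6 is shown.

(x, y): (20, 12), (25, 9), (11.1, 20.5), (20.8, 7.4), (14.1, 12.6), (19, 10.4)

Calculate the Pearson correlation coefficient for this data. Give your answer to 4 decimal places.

n = 6, Σx = 110, Σy = 71.9, Σx² = 2140.66, Σy² = 966.93, Σxy = 1221.73
nΣxy − ΣxΣy = 7330.38 − 7909 = -578.62
nΣx² − (Σx)² = 12843.96 − 12100 = 743.96; nΣy² − (Σy)² = 5801.58 − 5169.61 = 631.97
r = -578.62 / √(743.96 × 631.97) = -578.62 / 685.6824 ≈ -0.8439

-0.8439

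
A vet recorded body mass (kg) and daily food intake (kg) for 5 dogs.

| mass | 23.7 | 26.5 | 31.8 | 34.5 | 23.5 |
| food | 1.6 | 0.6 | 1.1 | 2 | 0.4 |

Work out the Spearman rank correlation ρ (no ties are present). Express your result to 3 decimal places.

Rank mass: 2, 3, 4, 5, 1
Rank food: 4, 2, 3, 5, 1
d = rank(mass) − rank(food): -2, 1, 1, 0, 0; Σd² = 6
ρ = 1 − 6Σd² / [n(n²−1)] = 1 − 6×6 / (5×24) = 1 − 36/120 ≈ 0.700

0.700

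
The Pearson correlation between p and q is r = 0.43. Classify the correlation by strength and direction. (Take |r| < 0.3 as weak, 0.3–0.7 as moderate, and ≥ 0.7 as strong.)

moderate positive

r = 0.43 > 0 so the relationship is positive.
|r| = 0.43, which falls in the moderate range.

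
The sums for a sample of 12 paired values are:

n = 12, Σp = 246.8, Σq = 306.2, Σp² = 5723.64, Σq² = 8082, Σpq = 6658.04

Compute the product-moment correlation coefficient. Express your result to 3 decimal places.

0.864

r = (nΣpq − ΣpΣq) / √[(nΣp² − (Σp)²)(nΣq² − (Σq)²)]
Numerator: 12×6658.04 − 246.8×306.2 = 4326.32
Denominator: √[(68683.68 − 60910.24)(96984 − 93758.44)] = √[7773.44 × 3225.56] = 5007.3643
r = 4326.32 / 5007.3643 ≈ 0.864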